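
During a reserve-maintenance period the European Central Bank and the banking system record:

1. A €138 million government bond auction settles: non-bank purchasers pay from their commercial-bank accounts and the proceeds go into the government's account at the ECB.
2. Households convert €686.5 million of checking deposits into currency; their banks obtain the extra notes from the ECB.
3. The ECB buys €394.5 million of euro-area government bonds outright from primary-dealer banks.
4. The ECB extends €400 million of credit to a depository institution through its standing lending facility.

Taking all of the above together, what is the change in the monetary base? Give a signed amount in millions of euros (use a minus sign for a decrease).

Government account inflow €138 million: reserves shift to a non-base liability → −€138M.
Currency withdrawal €686.5 million: just a shift between currency and reserves — both are base money → 0.
OMO purchase (from banks) €394.5 million: ECB balance sheet expands → +€394.5M.
Discount-window loan €400 million: ECB balance sheet expands → +€400M.
Net: −138 + 0 + 394.5 + 400 = +€656.5 million.

+€656.5 million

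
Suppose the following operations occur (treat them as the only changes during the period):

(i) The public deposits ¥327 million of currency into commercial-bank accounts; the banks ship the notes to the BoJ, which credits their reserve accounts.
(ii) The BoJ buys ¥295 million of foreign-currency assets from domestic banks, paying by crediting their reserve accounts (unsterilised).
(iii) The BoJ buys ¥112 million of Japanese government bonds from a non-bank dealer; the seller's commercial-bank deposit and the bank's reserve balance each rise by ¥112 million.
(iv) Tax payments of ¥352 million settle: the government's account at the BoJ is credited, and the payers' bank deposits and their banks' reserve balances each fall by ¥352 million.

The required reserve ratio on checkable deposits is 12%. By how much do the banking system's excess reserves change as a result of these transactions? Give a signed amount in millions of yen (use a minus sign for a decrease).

+¥371.56 million

Currency deposit ¥327 million: reserves +¥327M, deposits +¥327M.
FX purchase ¥295 million: reserves +¥295M, deposits 0.
Asset purchase (from non-banks) ¥112 million: reserves +¥112M, deposits +¥112M.
Government account inflow ¥352 million: reserves −¥352M, deposits −¥352M.
Totals: Δreserves = +¥382M, Δdeposits = +¥87M.
Δrequired reserves = 12% × +¥87M = +¥10.44M.
Δexcess reserves = Δreserves − Δrequired = +¥382M − (+¥10.44M) = +¥371.56 million.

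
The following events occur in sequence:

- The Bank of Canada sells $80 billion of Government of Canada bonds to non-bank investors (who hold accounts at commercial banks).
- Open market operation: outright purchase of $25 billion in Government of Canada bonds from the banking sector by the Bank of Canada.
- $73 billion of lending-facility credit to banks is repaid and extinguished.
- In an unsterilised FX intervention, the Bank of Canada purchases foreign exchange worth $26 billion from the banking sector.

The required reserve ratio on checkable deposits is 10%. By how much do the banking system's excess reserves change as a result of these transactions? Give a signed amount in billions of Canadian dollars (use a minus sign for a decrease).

-$94 billion

Asset sale (to non-banks) $80 billion: reserves −$80B, deposits −$80B.
OMO purchase (from banks) $25 billion: reserves +$25B, deposits 0.
Discount-window repayment $73 billion: reserves −$73B, deposits 0.
FX purchase $26 billion: reserves +$26B, deposits 0.
Totals: Δreserves = −$102B, Δdeposits = −$80B.
Δrequired reserves = 10% × −$80B = −$8B.
Δexcess reserves = Δreserves − Δrequired = −$102B − (−$8B) = -$94 billion.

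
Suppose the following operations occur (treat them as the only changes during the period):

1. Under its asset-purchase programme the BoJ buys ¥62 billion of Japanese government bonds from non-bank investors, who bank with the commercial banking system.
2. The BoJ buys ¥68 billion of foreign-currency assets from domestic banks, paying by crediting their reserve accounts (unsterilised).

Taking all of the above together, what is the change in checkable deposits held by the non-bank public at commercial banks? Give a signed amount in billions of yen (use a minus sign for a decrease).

+¥62 billion

Asset purchase (from non-banks) ¥62 billion: non-bank counterparties' bank balances rise → +¥62B.
FX purchase ¥68 billion: the counterparty is a bank, so public deposits are unchanged → 0.
Net: 62 + 0 = +¥62 billion.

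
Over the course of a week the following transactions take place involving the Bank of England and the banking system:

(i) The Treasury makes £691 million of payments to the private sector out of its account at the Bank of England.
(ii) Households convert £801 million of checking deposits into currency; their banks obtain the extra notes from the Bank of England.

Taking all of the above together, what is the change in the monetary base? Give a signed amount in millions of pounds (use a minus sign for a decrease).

+£691 million

Bank of England balance sheet:
  Assets:      no change
  Liabilities: Bank reserves −£110M, Currency in circulation +£801M, Government deposits −£691M
Commercial banking system:
  Assets:      Reserves at CB −£110M
  Liabilities: Checkable deposits −£110M
Monetary base = currency + reserves: +£801M + (−£110M) = +£691 million.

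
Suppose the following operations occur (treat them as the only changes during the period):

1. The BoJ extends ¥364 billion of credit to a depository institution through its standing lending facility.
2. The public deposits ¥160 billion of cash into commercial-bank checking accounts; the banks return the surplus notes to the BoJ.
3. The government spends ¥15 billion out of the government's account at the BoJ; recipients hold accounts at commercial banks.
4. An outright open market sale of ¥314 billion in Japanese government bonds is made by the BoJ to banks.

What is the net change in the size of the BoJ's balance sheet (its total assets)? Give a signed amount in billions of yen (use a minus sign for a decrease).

Discount-window loan ¥364 billion: a BoJ asset is acquired → +¥364B.
Currency deposit ¥160 billion: only the composition of liabilities changes → 0.
Government spending ¥15 billion: only the composition of liabilities changes → 0.
OMO sale (to banks) ¥314 billion: a BoJ asset is shed → −¥314B.
Net: 364 + 0 + 0 − 314 = +¥50 billion.

+¥50 billion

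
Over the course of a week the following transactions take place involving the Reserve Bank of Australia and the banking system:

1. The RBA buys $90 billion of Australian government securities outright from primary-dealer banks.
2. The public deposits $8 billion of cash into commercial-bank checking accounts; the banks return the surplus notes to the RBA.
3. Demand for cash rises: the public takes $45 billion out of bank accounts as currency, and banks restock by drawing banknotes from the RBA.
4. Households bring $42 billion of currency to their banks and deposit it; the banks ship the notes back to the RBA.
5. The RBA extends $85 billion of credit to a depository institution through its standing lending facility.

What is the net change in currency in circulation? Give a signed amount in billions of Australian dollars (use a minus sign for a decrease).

RBA balance sheet:
  Assets:      Securities +$90B, Loans to banks +$85B
  Liabilities: Bank reserves +$180B, Currency in circulation −$5B
Commercial banking system:
  Assets:      Reserves at CB +$180B, Securities −$90B
  Liabilities: Checkable deposits +$5B, Borrowings from CB +$85B
So the change in currency in circulation is -$5 billion.

-$5 billion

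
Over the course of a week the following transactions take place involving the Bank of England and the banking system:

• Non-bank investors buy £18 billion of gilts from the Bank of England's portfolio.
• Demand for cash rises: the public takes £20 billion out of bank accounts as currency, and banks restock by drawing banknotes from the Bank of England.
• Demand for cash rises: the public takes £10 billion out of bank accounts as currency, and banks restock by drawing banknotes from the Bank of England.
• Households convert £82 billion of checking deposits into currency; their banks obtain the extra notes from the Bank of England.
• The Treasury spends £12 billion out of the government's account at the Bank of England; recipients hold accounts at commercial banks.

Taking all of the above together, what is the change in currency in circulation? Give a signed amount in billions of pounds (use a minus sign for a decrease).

+£112 billion

Bank of England balance sheet:
  Assets:      Securities −£18B
  Liabilities: Bank reserves −£118B, Currency in circulation +£112B, Government deposits −£12B
So the change in currency in circulation is +£112 billion.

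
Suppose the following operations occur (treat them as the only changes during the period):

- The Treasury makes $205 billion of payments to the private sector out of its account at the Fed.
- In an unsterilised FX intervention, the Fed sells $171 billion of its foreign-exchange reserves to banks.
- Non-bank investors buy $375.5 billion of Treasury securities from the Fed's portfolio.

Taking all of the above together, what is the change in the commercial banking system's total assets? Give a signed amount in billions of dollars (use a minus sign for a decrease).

-$170.5 billion

Fed balance sheet:
  Assets:      Securities −$375.5B, Foreign assets −$171B
  Liabilities: Bank reserves −$341.5B, Government deposits −$205B
Commercial banking system:
  Assets:      Reserves at CB −$341.5B, Foreign assets +$171B
  Liabilities: Checkable deposits −$170.5B
Change in total bank assets = -$170.5 billion.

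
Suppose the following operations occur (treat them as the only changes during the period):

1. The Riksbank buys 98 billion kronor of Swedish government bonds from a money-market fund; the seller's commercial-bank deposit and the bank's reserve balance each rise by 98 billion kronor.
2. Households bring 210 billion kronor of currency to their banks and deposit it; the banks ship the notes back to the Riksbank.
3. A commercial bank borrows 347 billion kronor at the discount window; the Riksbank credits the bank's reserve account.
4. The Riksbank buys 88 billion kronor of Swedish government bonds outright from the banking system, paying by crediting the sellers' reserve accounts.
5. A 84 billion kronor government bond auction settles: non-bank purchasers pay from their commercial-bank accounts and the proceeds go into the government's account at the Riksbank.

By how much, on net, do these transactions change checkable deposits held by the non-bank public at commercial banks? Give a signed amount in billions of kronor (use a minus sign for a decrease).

+224 billion

Riksbank balance sheet:
  Assets:      Securities +186B, Loans to banks +347B
  Liabilities: Bank reserves +659B, Currency in circulation −210B, Government deposits +84B
Commercial banking system:
  Assets:      Reserves at CB +659B, Securities −88B
  Liabilities: Checkable deposits +224B, Borrowings from CB +347B
So the change in checkable deposits held by the non-bank public at commercial banks is +224 billion.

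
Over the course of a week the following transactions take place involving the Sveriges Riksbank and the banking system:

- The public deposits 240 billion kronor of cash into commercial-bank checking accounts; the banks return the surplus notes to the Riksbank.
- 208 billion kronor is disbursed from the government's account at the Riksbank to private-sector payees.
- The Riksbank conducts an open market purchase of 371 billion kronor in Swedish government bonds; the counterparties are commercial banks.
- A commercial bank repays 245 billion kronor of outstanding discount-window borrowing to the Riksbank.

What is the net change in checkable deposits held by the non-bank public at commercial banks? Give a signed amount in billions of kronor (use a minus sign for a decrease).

Currency deposit 240 billion kronor: non-bank counterparties' bank balances rise → +240B.
Government spending 208 billion kronor: non-bank counterparties' bank balances rise → +208B.
OMO purchase (from banks) 371 billion kronor: the counterparty is a bank, so public deposits are unchanged → 0.
Discount-window repayment 245 billion kronor: the counterparty is a bank, so public deposits are unchanged → 0.
Net: 240 + 208 + 0 + 0 = +448 billion.

+448 billion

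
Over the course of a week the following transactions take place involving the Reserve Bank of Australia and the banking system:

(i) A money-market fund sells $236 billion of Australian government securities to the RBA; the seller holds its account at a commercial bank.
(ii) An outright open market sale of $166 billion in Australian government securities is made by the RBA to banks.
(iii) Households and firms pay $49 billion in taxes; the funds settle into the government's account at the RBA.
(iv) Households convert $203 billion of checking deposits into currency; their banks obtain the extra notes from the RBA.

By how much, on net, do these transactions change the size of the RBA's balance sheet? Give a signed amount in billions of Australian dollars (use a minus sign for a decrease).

Asset purchase (from non-banks) $236 billion: an RBA asset is acquired → +$236B.
OMO sale (to banks) $166 billion: an RBA asset is shed → −$166B.
Government account inflow $49 billion: only the composition of liabilities changes → 0.
Currency withdrawal $203 billion: only the composition of liabilities changes → 0.
Net: 236 − 166 + 0 + 0 = +$70 billion.

+$70 billion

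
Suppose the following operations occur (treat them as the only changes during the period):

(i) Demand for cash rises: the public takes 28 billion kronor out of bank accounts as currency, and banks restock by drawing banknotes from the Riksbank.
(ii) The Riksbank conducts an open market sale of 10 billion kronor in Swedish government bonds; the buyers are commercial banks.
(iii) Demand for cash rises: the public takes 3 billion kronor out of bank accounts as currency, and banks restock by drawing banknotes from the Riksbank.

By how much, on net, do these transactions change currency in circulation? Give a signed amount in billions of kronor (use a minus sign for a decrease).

+31 billion

Riksbank balance sheet:
  Assets:      Securities −10B
  Liabilities: Bank reserves −41B, Currency in circulation +31B
Commercial banking system:
  Assets:      Reserves at CB −41B, Securities +10B
  Liabilities: Checkable deposits −31B
So the change in currency in circulation is +31 billion.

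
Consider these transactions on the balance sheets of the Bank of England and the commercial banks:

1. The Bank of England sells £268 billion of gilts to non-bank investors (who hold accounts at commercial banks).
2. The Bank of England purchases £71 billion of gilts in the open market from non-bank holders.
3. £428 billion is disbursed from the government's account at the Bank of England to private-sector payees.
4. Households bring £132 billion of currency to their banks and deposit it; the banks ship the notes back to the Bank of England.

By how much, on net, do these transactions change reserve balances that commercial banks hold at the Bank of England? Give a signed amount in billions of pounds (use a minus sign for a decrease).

+£363 billion

Asset sale (to non-banks) £268 billion: the non-bank buyers' banks settle from reserves → −£268B.
Asset purchase (from non-banks) £71 billion: the Bank of England pays by crediting reserve accounts → +£71B.
Government spending £428 billion: government payments flow into bank reserve accounts → +£428B.
Currency deposit £132 billion: returned notes are swapped for reserve credit → +£132B.
Net: −268 + 71 + 428 + 132 = +£363 billion.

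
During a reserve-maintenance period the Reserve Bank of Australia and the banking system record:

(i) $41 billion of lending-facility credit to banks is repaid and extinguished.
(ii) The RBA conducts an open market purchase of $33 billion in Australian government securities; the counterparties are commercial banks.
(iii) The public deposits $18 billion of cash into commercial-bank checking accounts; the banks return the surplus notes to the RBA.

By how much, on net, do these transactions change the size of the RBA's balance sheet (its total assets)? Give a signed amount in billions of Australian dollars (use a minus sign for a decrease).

-$8 billion

Discount-window repayment $41 billion: an RBA asset is shed → −$41B.
OMO purchase (from banks) $33 billion: an RBA asset is acquired → +$33B.
Currency deposit $18 billion: only the composition of liabilities changes → 0.
Net: −41 + 33 + 0 = -$8 billion.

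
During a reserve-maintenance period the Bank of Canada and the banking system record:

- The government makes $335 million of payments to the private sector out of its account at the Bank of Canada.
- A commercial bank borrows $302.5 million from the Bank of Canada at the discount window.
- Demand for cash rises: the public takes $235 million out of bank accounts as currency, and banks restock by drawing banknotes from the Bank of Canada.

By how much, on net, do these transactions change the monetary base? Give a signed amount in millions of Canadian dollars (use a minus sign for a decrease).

Bank of Canada balance sheet:
  Assets:      Loans to banks +$302.5M
  Liabilities: Bank reserves +$402.5M, Currency in circulation +$235M, Government deposits −$335M
Commercial banking system:
  Assets:      Reserves at CB +$402.5M
  Liabilities: Checkable deposits +$100M, Borrowings from CB +$302.5M
Monetary base = currency + reserves: +$235M + (+$402.5M) = +$637.5 million.

+$637.5 million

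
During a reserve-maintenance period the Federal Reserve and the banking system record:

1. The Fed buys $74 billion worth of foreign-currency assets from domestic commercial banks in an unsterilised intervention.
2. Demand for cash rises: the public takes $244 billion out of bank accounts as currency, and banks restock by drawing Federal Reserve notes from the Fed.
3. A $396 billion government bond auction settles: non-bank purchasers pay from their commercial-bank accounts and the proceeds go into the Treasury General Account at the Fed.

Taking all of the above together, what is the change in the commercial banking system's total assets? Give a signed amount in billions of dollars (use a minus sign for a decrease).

FX purchase $74 billion: just an asset swap on bank balance sheets → 0.
Currency withdrawal $244 billion: bank balance sheets shrink → −$244B.
Government account inflow $396 billion: bank balance sheets shrink → −$396B.
Net: 0 − 244 − 396 = -$640 billion.

-$640 billion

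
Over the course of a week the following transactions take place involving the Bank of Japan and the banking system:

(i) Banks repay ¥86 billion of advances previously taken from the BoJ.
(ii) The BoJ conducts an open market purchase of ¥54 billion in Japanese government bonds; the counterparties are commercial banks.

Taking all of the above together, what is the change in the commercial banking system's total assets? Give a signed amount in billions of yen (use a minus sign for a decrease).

Discount-window repayment ¥86 billion: bank balance sheets shrink → −¥86B.
OMO purchase (from banks) ¥54 billion: just an asset swap on bank balance sheets → 0.
Net: −86 + 0 = -¥86 billion.

-¥86 billion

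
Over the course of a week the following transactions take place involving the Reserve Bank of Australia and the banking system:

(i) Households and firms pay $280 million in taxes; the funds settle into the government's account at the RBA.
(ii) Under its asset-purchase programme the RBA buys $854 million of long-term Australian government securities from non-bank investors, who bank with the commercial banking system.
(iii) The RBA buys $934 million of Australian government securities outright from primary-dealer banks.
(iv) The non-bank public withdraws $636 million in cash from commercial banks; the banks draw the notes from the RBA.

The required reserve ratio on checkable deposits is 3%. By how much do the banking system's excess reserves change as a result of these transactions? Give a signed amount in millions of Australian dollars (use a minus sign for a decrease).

Government account inflow $280 million: reserves −$280M, deposits −$280M.
Asset purchase (from non-banks) $854 million: reserves +$854M, deposits +$854M.
OMO purchase (from banks) $934 million: reserves +$934M, deposits 0.
Currency withdrawal $636 million: reserves −$636M, deposits −$636M.
Totals: Δreserves = +$872M, Δdeposits = −$62M.
Δrequired reserves = 3% × −$62M = −$1.86M.
Δexcess reserves = Δreserves − Δrequired = +$872M − (−$1.86M) = +$873.86 million.

+$873.86 million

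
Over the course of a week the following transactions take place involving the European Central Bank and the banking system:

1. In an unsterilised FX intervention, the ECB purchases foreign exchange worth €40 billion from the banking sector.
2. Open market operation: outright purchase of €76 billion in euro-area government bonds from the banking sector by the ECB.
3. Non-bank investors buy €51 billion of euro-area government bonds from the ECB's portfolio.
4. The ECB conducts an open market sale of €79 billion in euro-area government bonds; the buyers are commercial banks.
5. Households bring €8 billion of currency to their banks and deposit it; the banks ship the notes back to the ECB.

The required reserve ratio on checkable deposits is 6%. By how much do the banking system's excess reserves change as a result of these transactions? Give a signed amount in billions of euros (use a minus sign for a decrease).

-€3.42 billion

FX purchase €40 billion: reserves +€40B, deposits 0.
OMO purchase (from banks) €76 billion: reserves +€76B, deposits 0.
Asset sale (to non-banks) €51 billion: reserves −€51B, deposits −€51B.
OMO sale (to banks) €79 billion: reserves −€79B, deposits 0.
Currency deposit €8 billion: reserves +€8B, deposits +€8B.
Totals: Δreserves = −€6B, Δdeposits = −€43B.
Δrequired reserves = 6% × −€43B = −€2.58B.
Δexcess reserves = Δreserves − Δrequired = −€6B − (−€2.58B) = -€3.42 billion.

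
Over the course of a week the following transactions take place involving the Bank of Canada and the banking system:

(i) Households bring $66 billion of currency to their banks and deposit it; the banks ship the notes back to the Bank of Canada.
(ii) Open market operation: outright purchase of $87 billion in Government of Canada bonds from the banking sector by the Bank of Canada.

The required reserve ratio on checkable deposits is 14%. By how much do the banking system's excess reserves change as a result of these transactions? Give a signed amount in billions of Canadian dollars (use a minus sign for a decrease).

+$143.76 billion

Currency deposit $66 billion: reserves +$66B, deposits +$66B.
OMO purchase (from banks) $87 billion: reserves +$87B, deposits 0.
Totals: Δreserves = +$153B, Δdeposits = +$66B.
Δrequired reserves = 14% × +$66B = +$9.24B.
Δexcess reserves = Δreserves − Δrequired = +$153B − (+$9.24B) = +$143.76 billion.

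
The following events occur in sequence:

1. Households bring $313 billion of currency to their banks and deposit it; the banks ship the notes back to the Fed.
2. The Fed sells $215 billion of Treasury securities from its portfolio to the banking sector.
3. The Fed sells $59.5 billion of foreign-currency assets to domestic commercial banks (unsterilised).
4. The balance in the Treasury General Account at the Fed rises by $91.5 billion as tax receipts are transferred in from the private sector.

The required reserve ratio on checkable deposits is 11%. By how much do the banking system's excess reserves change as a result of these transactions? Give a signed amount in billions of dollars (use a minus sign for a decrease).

-$77.365 billion

Currency deposit $313 billion: reserves +$313B, deposits +$313B.
OMO sale (to banks) $215 billion: reserves −$215B, deposits 0.
FX sale $59.5 billion: reserves −$59.5B, deposits 0.
Government account inflow $91.5 billion: reserves −$91.5B, deposits −$91.5B.
Totals: Δreserves = −$53B, Δdeposits = +$221.5B.
Δrequired reserves = 11% × +$221.5B = +$24.365B.
Δexcess reserves = Δreserves − Δrequired = −$53B − (+$24.365B) = -$77.365 billion.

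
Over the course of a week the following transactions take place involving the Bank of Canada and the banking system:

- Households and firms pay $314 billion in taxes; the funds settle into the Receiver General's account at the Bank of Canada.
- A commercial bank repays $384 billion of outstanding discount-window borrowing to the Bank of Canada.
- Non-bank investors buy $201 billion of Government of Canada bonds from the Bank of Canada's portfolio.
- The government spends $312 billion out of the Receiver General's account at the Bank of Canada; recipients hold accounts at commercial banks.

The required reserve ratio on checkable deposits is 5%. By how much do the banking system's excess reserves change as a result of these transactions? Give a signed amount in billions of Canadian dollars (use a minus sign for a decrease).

-$576.85 billion

Government account inflow $314 billion: reserves −$314B, deposits −$314B.
Discount-window repayment $384 billion: reserves −$384B, deposits 0.
Asset sale (to non-banks) $201 billion: reserves −$201B, deposits −$201B.
Government spending $312 billion: reserves +$312B, deposits +$312B.
Totals: Δreserves = −$587B, Δdeposits = −$203B.
Δrequired reserves = 5% × −$203B = −$10.15B.
Δexcess reserves = Δreserves − Δrequired = −$587B − (−$10.15B) = -$576.85 billion.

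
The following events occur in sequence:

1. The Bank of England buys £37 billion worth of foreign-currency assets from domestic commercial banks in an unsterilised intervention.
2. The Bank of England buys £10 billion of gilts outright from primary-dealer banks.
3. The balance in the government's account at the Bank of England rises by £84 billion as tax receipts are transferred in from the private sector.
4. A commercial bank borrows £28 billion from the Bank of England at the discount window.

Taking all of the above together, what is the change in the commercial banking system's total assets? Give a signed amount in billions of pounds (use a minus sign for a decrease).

Bank of England balance sheet:
  Assets:      Securities +£10B, Loans to banks +£28B, Foreign assets +£37B
  Liabilities: Bank reserves −£9B, Government deposits +£84B
Commercial banking system:
  Assets:      Reserves at CB −£9B, Securities −£10B, Foreign assets −£37B
  Liabilities: Checkable deposits −£84B, Borrowings from CB +£28B
Change in total bank assets = -£56 billion.

-£56 billion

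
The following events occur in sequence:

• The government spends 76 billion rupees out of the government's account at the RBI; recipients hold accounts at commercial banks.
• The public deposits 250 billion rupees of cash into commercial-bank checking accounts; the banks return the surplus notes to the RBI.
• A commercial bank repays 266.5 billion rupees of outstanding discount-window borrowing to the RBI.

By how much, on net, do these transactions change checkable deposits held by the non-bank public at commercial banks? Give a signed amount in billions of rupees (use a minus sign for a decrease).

+326 billion

Government spending 76 billion rupees: non-bank counterparties' bank balances rise → +76B.
Currency deposit 250 billion rupees: non-bank counterparties' bank balances rise → +250B.
Discount-window repayment 266.5 billion rupees: the counterparty is a bank, so public deposits are unchanged → 0.
Net: 76 + 250 + 0 = +326 billion.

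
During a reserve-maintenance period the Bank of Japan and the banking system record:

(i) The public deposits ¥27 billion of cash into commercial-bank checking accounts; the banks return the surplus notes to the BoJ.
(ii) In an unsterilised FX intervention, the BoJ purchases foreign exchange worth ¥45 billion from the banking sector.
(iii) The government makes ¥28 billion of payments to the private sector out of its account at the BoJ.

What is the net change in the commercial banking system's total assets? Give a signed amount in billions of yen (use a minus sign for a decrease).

+¥55 billion

BoJ balance sheet:
  Assets:      Foreign assets +¥45B
  Liabilities: Bank reserves +¥100B, Currency in circulation −¥27B, Government deposits −¥28B
Commercial banking system:
  Assets:      Reserves at CB +¥100B, Foreign assets −¥45B
  Liabilities: Checkable deposits +¥55B
Change in total bank assets = +¥55 billion.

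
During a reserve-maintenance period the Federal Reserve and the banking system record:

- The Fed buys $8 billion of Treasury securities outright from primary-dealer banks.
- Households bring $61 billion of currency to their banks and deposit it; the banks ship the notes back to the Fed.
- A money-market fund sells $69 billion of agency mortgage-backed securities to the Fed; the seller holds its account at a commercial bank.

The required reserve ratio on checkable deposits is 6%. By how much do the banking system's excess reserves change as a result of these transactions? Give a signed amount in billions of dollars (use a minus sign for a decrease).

OMO purchase (from banks) $8 billion: reserves +$8B, deposits 0.
Currency deposit $61 billion: reserves +$61B, deposits +$61B.
Asset purchase (from non-banks) $69 billion: reserves +$69B, deposits +$69B.
Totals: Δreserves = +$138B, Δdeposits = +$130B.
Δrequired reserves = 6% × +$130B = +$7.8B.
Δexcess reserves = Δreserves − Δrequired = +$138B − (+$7.8B) = +$130.2 billion.

+$130.2 billion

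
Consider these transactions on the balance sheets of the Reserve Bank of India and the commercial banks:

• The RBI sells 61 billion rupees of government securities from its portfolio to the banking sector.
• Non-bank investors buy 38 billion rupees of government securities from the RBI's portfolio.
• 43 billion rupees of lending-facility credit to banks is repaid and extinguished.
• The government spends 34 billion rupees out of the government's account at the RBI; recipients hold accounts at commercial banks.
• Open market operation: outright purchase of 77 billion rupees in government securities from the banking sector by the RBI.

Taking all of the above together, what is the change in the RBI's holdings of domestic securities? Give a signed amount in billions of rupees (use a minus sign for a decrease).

OMO sale (to banks) 61 billion rupees: securities removed from the RBI's portfolio → −61B.
Asset sale (to non-banks) 38 billion rupees: securities removed from the RBI's portfolio → −38B.
Discount-window repayment 43 billion rupees: the RBI's securities portfolio is untouched → 0.
Government spending 34 billion rupees: the RBI's securities portfolio is untouched → 0.
OMO purchase (from banks) 77 billion rupees: securities added to the RBI's portfolio → +77B.
Net: −61 − 38 + 0 + 0 + 77 = -22 billion.

-22 billion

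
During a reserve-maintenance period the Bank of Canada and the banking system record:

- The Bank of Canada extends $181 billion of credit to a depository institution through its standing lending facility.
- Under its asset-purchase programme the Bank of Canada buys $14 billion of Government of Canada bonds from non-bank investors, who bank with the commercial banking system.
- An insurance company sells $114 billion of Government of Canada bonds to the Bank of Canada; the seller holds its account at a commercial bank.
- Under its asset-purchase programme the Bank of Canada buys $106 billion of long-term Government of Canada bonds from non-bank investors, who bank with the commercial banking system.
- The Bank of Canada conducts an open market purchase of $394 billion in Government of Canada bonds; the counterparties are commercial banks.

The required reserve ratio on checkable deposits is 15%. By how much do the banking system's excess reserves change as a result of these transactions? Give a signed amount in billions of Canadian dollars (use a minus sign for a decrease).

+$773.9 billion

Discount-window loan $181 billion: reserves +$181B, deposits 0.
Asset purchase (from non-banks) $14 billion: reserves +$14B, deposits +$14B.
Asset purchase (from non-banks) $114 billion: reserves +$114B, deposits +$114B.
Asset purchase (from non-banks) $106 billion: reserves +$106B, deposits +$106B.
OMO purchase (from banks) $394 billion: reserves +$394B, deposits 0.
Totals: Δreserves = +$809B, Δdeposits = +$234B.
Δrequired reserves = 15% × +$234B = +$35.1B.
Δexcess reserves = Δreserves − Δrequired = +$809B − (+$35.1B) = +$773.9 billion.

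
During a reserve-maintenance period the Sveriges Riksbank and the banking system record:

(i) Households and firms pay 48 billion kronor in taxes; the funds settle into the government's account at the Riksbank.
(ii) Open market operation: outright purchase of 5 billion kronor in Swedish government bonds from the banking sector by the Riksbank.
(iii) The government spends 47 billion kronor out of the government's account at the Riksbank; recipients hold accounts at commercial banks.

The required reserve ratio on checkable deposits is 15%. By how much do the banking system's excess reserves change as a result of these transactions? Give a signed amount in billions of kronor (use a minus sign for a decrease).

Government account inflow 48 billion kronor: reserves −48B, deposits −48B.
OMO purchase (from banks) 5 billion kronor: reserves +5B, deposits 0.
Government spending 47 billion kronor: reserves +47B, deposits +47B.
Totals: Δreserves = +4B, Δdeposits = −1B.
Δrequired reserves = 15% × −1B = −0.15B.
Δexcess reserves = Δreserves − Δrequired = +4B − (−0.15B) = +4.15 billion.

+4.15 billion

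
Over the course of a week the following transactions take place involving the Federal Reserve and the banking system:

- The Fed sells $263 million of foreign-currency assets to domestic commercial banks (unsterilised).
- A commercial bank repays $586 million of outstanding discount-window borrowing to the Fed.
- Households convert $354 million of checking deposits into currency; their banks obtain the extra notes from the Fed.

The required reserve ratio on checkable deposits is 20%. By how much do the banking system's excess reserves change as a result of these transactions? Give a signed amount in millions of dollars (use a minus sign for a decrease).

-$1132.2 million

FX sale $263 million: reserves −$263M, deposits 0.
Discount-window repayment $586 million: reserves −$586M, deposits 0.
Currency withdrawal $354 million: reserves −$354M, deposits −$354M.
Totals: Δreserves = −$1203M, Δdeposits = −$354M.
Δrequired reserves = 20% × −$354M = −$70.8M.
Δexcess reserves = Δreserves − Δrequired = −$1203M − (−$70.8M) = -$1132.2 million.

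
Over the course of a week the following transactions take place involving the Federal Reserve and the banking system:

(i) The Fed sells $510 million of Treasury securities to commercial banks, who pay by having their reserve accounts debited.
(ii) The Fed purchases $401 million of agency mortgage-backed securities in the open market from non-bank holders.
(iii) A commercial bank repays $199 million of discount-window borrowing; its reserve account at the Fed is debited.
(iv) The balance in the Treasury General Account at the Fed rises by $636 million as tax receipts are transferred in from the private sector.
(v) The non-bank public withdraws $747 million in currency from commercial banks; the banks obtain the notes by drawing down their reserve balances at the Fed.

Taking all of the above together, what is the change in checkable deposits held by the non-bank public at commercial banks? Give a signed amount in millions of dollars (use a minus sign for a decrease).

-$982 million

OMO sale (to banks) $510 million: the counterparty is a bank, so public deposits are unchanged → 0.
Asset purchase (from non-banks) $401 million: non-bank counterparties' bank balances rise → +$401M.
Discount-window repayment $199 million: the counterparty is a bank, so public deposits are unchanged → 0.
Government account inflow $636 million: non-bank counterparties' bank balances fall → −$636M.
Currency withdrawal $747 million: non-bank counterparties' bank balances fall → −$747M.
Net: 0 + 401 + 0 − 636 − 747 = -$982 million.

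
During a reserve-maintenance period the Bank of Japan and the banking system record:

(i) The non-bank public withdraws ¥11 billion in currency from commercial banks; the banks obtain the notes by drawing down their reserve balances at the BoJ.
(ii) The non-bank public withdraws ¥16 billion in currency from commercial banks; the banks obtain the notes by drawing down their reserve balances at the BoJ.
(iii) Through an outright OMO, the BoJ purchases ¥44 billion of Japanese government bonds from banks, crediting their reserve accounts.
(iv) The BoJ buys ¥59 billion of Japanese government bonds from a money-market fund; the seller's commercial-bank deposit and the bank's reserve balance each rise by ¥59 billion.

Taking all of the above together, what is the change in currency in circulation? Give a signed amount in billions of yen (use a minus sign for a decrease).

Currency withdrawal ¥11 billion: notes leave the central bank → +¥11B.
Currency withdrawal ¥16 billion: notes leave the central bank → +¥16B.
OMO purchase (from banks) ¥44 billion: no currency enters or leaves circulation → 0.
Asset purchase (from non-banks) ¥59 billion: no currency enters or leaves circulation → 0.
Net: 11 + 16 + 0 + 0 = +¥27 billion.

+¥27 billion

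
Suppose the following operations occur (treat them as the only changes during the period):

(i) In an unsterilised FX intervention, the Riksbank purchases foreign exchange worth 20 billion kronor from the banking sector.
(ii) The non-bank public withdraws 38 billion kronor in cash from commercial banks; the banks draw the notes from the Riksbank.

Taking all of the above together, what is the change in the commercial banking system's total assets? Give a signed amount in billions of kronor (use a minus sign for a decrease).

-38 billion

Riksbank balance sheet:
  Assets:      Foreign assets +20B
  Liabilities: Bank reserves −18B, Currency in circulation +38B
Commercial banking system:
  Assets:      Reserves at CB −18B, Foreign assets −20B
  Liabilities: Checkable deposits −38B
Change in total bank assets = -38 billion.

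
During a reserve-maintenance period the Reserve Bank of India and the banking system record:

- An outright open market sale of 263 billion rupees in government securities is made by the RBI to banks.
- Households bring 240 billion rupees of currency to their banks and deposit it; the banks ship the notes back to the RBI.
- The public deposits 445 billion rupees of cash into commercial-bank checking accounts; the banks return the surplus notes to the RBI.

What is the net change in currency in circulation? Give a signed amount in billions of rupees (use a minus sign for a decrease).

RBI balance sheet:
  Assets:      Securities −263B
  Liabilities: Bank reserves +422B, Currency in circulation −685B
Commercial banking system:
  Assets:      Reserves at CB +422B, Securities +263B
  Liabilities: Checkable deposits +685B
So the change in currency in circulation is -685 billion.

-685 billion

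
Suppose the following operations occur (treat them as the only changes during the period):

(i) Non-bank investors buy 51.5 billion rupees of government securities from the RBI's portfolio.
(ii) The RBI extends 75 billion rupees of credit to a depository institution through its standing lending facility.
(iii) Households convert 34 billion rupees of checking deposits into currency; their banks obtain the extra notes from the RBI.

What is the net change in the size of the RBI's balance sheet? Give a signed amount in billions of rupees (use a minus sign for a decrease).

+23.5 billion

Asset sale (to non-banks) 51.5 billion rupees: an RBI asset is shed → −51.5B.
Discount-window loan 75 billion rupees: an RBI asset is acquired → +75B.
Currency withdrawal 34 billion rupees: only the composition of liabilities changes → 0.
Net: −51.5 + 75 + 0 = +23.5 billion.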